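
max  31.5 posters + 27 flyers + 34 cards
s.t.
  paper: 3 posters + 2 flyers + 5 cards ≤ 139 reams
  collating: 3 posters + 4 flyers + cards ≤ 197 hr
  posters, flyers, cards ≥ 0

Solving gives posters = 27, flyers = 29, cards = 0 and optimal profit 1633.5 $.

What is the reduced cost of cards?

At the optimum: paper uses 139 of 139 (binding); collating uses 197 of 197 (binding).
The binding rows give the dual system: 3·y_paper + 3·y_collating = 31.5 and 2·y_paper + 4·y_collating = 27.
→ y_paper = 7.5 and y_collating = 3.
Reduced cost of cards: c₃ − yᵀa₃ = 34 − (7.5·5 + 3·1) = 34 − 40.5 = -6.5.

-6.5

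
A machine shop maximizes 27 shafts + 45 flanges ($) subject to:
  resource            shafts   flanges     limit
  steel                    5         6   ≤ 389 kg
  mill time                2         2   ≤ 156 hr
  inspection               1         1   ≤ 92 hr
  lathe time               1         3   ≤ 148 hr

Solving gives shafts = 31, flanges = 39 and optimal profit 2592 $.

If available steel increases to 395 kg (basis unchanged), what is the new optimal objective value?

At the optimum: steel uses 389 of 389 (binding); mill time uses 140 of 156 (slack = 16); inspection uses 70 of 92 (slack = 22); lathe time uses 148 of 148 (binding).
Slack constraints have shadow price 0 (complementary slackness).
The binding rows give the dual system: 5·y_steel + 1·y_lathe time = 27 and 6·y_steel + 3·y_lathe time = 45.
Solving: y_steel = 4, y_lathe time = 7.
Δz = y_steel·Δb = 4 × (6) = 24, so new z* = 2592 + 24 = 2616.

2616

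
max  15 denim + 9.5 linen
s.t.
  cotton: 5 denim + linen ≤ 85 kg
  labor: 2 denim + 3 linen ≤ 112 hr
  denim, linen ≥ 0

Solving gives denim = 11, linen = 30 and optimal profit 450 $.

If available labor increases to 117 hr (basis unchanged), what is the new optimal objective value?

Both cotton and labor are binding at x*.
Dual feasibility on the basic columns requires 5·y_cotton + 2·y_labor = 15, 1·y_cotton + 3·y_labor = 9.5.
This yields shadow prices y_cotton = 2, y_labor = 2.5.
Δz = y_labor·Δb = 2.5 × (5) = 12.5, so new z* = 450 + 12.5 = 462.5.

462.5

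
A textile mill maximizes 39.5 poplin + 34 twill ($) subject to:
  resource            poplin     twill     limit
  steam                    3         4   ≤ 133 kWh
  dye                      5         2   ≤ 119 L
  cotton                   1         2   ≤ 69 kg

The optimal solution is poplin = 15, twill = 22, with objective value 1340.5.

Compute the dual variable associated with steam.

6.5

Check each constraint at x*: steam 133/133 (tight); dye 119/119 (tight); cotton 59/69 (slack 10).
Slack constraints have shadow price 0 (complementary slackness).
Dual feasibility on the basic columns requires 3·y_steam + 5·y_dye = 39.5, 4·y_steam + 2·y_dye = 34.
→ y_steam = 6.5 and y_dye = 4.
Shadow price of steam = 6.5.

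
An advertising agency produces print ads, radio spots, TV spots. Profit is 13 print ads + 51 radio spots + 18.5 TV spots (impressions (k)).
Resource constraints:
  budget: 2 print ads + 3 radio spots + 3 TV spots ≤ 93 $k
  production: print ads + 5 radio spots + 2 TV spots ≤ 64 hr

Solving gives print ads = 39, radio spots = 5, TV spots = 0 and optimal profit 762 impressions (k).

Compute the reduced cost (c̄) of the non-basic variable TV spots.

Check each constraint at x*: budget 93/93 (tight); production 64/64 (tight).
The binding rows give the dual system: 2·y_budget + 1·y_production = 13 and 3·y_budget + 5·y_production = 51.
→ y_budget = 2 and y_production = 9.
Reduced cost of TV spots: c₃ − yᵀa₃ = 18.5 − (2·3 + 9·2) = 18.5 − 24 = -5.5.

-5.5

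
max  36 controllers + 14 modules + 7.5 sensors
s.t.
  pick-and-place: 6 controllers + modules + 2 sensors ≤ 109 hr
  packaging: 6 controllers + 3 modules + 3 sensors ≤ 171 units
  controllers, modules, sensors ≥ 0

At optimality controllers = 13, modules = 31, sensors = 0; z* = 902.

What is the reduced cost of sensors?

-8.5

Both pick-and-place and packaging are binding at x*.
The binding rows give the dual system: 6·y_pick-and-place + 6·y_packaging = 36 and 1·y_pick-and-place + 3·y_packaging = 14.
Solving: y_pick-and-place = 2, y_packaging = 4.
Reduced cost of sensors: c₃ − yᵀa₃ = 7.5 − (2·2 + 4·3) = 7.5 − 16 = -8.5.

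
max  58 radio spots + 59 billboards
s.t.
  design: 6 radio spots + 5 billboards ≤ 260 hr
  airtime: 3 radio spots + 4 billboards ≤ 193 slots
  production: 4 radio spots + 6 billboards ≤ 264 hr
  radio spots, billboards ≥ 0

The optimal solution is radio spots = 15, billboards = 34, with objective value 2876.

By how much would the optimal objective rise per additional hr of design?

7

Check each constraint at x*: design 260/260 (tight); airtime 181/193 (slack 12); production 264/264 (tight).
Slack constraints have shadow price 0 (complementary slackness).
From A_Bᵀ y = c: 6·y_design + 4·y_production = 58; 5·y_design + 6·y_production = 59.
This yields shadow prices y_design = 7, y_production = 4.
Shadow price of design = 7.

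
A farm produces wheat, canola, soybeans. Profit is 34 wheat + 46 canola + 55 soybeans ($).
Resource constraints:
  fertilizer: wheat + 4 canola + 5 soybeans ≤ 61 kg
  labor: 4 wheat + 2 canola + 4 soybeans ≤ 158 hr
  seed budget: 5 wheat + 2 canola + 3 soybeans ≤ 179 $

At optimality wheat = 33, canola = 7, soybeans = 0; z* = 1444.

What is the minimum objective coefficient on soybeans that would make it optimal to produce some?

60

Binding: fertilizer and seed budget. Non-binding: labor (12 unused).
By complementary slackness, y = 0 for the non-binding constraint.
From A_Bᵀ y = c: 1·y_fertilizer + 5·y_seed budget = 34; 4·y_fertilizer + 2·y_seed budget = 46.
→ y_fertilizer = 9 and y_seed budget = 5.
soybeans enters the basis when its profit ≥ yᵀa₃ = 9·5 + 5·3 = 60.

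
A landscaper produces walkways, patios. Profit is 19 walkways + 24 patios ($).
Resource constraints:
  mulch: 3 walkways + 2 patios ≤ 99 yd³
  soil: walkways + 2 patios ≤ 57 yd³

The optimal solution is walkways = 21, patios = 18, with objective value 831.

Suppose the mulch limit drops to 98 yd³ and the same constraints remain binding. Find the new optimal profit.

827.5

At the optimum: mulch uses 99 of 99 (binding); soil uses 57 of 57 (binding).
From A_Bᵀ y = c: 3·y_mulch + 1·y_soil = 19; 2·y_mulch + 2·y_soil = 24.
→ y_mulch = 3.5 and y_soil = 8.5.
Δz = y_mulch·Δb = 3.5 × (-1) = -3.5, so new z* = 831 − 3.5 = 827.5.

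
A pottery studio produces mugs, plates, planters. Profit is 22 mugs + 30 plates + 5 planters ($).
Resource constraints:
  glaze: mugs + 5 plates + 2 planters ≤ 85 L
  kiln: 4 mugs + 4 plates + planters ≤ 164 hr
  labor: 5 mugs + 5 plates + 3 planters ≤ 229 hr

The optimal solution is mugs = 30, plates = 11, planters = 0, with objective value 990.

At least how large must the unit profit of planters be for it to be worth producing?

9

Binding: glaze and kiln. Non-binding: labor (24 unused).
By complementary slackness, y = 0 for the non-binding constraint.
The binding rows give the dual system: 1·y_glaze + 4·y_kiln = 22 and 5·y_glaze + 4·y_kiln = 30.
→ y_glaze = 2 and y_kiln = 5.
planters enters the basis when its profit ≥ yᵀa₃ = 2·2 + 5·1 = 9.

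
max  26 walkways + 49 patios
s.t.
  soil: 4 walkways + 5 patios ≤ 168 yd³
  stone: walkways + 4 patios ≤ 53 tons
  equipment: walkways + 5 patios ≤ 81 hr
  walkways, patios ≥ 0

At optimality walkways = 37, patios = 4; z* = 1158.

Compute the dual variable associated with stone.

6

Binding: soil and stone. Non-binding: equipment (24 unused).
Since equipment is not tight, its dual is 0.
Dual feasibility on the basic columns requires 4·y_soil + 1·y_stone = 26, 5·y_soil + 4·y_stone = 49.
→ y_soil = 5 and y_stone = 6.
Shadow price of stone = 6.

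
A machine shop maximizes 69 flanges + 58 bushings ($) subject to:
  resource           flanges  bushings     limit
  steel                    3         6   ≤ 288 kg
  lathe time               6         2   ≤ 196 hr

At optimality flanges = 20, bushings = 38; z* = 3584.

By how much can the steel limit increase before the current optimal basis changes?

300

Binding constraints: steel, lathe time. The basis is B = [[3,6],[6,2]] with det -30.
Per unit increase in steel, x* moves by d = (-0.0667, 0.2).
The basis stays optimal until flanges reaches 0; allowable increase = 300 kg.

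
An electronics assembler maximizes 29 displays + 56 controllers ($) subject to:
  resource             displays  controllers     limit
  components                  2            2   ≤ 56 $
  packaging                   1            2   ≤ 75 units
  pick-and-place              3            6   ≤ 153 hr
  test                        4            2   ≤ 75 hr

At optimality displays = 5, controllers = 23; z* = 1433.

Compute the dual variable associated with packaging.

Check each constraint at x*: components 56/56 (tight); packaging 51/75 (slack 24); pick-and-place 153/153 (tight); test 66/75 (slack 9).
Since packaging, test are not tight, their duals are 0.
From A_Bᵀ y = c: 2·y_components + 3·y_pick-and-place = 29; 2·y_components + 6·y_pick-and-place = 56.
→ y_components = 1 and y_pick-and-place = 9.
Shadow price of packaging = 0.

0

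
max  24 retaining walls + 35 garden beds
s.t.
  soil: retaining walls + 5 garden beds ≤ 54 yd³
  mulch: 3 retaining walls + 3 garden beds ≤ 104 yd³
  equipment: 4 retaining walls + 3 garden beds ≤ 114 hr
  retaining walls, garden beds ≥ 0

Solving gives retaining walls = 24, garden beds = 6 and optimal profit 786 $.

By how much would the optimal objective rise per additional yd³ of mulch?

Binding: soil and equipment. Non-binding: mulch (14 unused).
Slack constraints have shadow price 0 (complementary slackness).
The binding rows give the dual system: 1·y_soil + 4·y_equipment = 24 and 5·y_soil + 3·y_equipment = 35.
→ y_soil = 4 and y_equipment = 5.
Shadow price of mulch = 0.

0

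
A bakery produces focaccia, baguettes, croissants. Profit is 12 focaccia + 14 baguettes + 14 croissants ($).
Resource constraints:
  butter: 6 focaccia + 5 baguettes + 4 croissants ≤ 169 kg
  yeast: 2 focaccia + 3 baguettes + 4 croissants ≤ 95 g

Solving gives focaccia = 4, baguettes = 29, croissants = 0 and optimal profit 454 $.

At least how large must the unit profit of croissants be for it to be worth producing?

16

Both butter and yeast are binding at x*.
Dual feasibility on the basic columns requires 6·y_butter + 2·y_yeast = 12, 5·y_butter + 3·y_yeast = 14.
Solving: y_butter = 1, y_yeast = 3.
croissants enters the basis when its profit ≥ yᵀa₃ = 1·4 + 3·4 = 16.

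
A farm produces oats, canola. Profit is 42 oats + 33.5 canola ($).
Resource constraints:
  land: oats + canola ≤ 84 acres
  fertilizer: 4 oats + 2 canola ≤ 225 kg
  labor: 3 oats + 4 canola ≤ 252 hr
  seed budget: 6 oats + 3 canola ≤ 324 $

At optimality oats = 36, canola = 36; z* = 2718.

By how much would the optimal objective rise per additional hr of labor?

5

Binding: labor and seed budget. Non-binding: land (12 unused), fertilizer (9 unused).
Slack constraints have shadow price 0 (complementary slackness).
The binding rows give the dual system: 3·y_labor + 6·y_seed budget = 42 and 4·y_labor + 3·y_seed budget = 33.5.
This yields shadow prices y_labor = 5, y_seed budget = 4.5.
Shadow price of labor = 5.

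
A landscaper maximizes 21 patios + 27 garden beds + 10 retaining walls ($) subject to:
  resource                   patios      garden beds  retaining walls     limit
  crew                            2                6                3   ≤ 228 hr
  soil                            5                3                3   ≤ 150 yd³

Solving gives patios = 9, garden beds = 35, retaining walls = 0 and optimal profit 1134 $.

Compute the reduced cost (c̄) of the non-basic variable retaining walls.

At the optimum: crew uses 228 of 228 (binding); soil uses 150 of 150 (binding).
Dual feasibility on the basic columns requires 2·y_crew + 5·y_soil = 21, 6·y_crew + 3·y_soil = 27.
→ y_crew = 3 and y_soil = 3.
Reduced cost of retaining walls: c₃ − yᵀa₃ = 10 − (3·3 + 3·3) = 10 − 18 = -8.

-8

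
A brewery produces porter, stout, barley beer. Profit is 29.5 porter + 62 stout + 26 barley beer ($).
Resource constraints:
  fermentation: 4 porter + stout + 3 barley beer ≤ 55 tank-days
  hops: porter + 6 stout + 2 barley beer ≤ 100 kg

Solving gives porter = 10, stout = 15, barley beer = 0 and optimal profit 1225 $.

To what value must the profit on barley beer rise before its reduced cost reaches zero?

Both fermentation and hops are binding at x*.
The binding rows give the dual system: 4·y_fermentation + 1·y_hops = 29.5 and 1·y_fermentation + 6·y_hops = 62.
This yields shadow prices y_fermentation = 5, y_hops = 9.5.
barley beer enters the basis when its profit ≥ yᵀa₃ = 5·3 + 9.5·2 = 34.

34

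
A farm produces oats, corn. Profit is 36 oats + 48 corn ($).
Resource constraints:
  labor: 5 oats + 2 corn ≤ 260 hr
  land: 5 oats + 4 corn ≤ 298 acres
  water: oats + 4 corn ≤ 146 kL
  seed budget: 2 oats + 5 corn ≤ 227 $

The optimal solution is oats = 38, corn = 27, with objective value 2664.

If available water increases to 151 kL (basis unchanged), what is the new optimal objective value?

At the optimum: labor uses 244 of 260 (slack = 16); land uses 298 of 298 (binding); water uses 146 of 146 (binding); seed budget uses 211 of 227 (slack = 16).
Since labor, seed budget are not tight, their duals are 0.
Dual feasibility on the basic columns requires 5·y_land + 1·y_water = 36, 4·y_land + 4·y_water = 48.
This yields shadow prices y_land = 6, y_water = 6.
Δz = y_water·Δb = 6 × (5) = 30, so new z* = 2664 + 30 = 2694.

2694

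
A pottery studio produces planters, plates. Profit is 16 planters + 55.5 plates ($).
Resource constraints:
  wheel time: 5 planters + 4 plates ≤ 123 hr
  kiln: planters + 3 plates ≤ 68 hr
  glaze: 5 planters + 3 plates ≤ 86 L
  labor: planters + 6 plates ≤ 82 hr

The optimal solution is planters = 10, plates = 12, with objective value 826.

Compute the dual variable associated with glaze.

Check each constraint at x*: wheel time 98/123 (slack 25); kiln 46/68 (slack 22); glaze 86/86 (tight); labor 82/82 (tight).
Slack constraints have shadow price 0 (complementary slackness).
Dual feasibility on the basic columns requires 5·y_glaze + 1·y_labor = 16, 3·y_glaze + 6·y_labor = 55.5.
→ y_glaze = 1.5 and y_labor = 8.5.
Shadow price of glaze = 1.5.

1.5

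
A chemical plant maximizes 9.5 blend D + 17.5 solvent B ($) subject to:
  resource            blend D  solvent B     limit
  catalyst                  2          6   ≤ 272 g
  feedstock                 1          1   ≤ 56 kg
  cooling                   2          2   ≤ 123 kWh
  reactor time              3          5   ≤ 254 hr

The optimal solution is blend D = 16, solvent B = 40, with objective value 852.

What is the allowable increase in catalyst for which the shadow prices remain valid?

Binding constraints: catalyst, feedstock. The basis is B = [[2,6],[1,1]] with det -4.
Per unit increase in catalyst, x* moves by d = (-0.25, 0.25).
The basis stays optimal until reactor time becomes binding; allowable increase = 12 g.

12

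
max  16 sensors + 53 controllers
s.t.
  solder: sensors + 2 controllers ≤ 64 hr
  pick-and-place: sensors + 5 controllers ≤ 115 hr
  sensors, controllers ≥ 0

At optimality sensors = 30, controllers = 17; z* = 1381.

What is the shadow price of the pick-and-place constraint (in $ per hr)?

Both solder and pick-and-place are binding at x*.
Dual feasibility on the basic columns requires 1·y_solder + 1·y_pick-and-place = 16, 2·y_solder + 5·y_pick-and-place = 53.
→ y_solder = 9 and y_pick-and-place = 7.
Shadow price of pick-and-place = 7.

7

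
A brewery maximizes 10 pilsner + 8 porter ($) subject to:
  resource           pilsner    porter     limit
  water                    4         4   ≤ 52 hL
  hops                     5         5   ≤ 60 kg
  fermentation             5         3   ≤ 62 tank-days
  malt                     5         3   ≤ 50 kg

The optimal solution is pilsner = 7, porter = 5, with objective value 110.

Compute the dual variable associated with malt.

1

At the optimum: water uses 48 of 52 (slack = 4); hops uses 60 of 60 (binding); fermentation uses 50 of 62 (slack = 12); malt uses 50 of 50 (binding).
Slack constraints have shadow price 0 (complementary slackness).
From A_Bᵀ y = c: 5·y_hops + 5·y_malt = 10; 5·y_hops + 3·y_malt = 8.
→ y_hops = 1 and y_malt = 1.
Shadow price of malt = 1.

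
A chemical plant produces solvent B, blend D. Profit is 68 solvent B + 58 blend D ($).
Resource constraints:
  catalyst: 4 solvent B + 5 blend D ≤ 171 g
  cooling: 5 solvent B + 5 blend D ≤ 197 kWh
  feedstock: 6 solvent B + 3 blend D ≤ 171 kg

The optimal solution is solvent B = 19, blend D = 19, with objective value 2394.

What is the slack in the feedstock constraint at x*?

0

feedstock used = 6·19 + 3·19 = 171; slack = 171 − 171 = 0.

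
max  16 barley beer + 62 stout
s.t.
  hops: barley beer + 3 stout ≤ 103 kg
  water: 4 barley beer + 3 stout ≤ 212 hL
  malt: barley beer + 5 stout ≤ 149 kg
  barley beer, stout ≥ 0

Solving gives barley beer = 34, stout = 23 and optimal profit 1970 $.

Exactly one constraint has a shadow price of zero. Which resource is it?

water

hops: 103/103 (binding)
water: 205/212 (slack 7)
malt: 149/149 (binding)
By complementary slackness, a constraint with positive slack has shadow price 0 → water.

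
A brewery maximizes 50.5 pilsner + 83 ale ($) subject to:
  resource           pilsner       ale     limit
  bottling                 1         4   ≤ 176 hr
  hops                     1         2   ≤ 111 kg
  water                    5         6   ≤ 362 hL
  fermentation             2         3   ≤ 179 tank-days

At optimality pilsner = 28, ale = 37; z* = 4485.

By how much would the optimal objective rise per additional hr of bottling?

8

Binding: bottling and water. Non-binding: hops (9 unused), fermentation (12 unused).
By complementary slackness, y = 0 for the non-binding constraints.
The binding rows give the dual system: 1·y_bottling + 5·y_water = 50.5 and 4·y_bottling + 6·y_water = 83.
Solving: y_bottling = 8, y_water = 8.5.
Shadow price of bottling = 8.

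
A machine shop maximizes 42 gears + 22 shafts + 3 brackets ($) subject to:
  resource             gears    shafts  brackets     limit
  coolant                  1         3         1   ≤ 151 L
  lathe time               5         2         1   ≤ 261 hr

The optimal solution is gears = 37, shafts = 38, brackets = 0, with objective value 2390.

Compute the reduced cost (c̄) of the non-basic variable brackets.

-7

At the optimum: coolant uses 151 of 151 (binding); lathe time uses 261 of 261 (binding).
Dual feasibility on the basic columns requires 1·y_coolant + 5·y_lathe time = 42, 3·y_coolant + 2·y_lathe time = 22.
This yields shadow prices y_coolant = 2, y_lathe time = 8.
Reduced cost of brackets: c₃ − yᵀa₃ = 3 − (2·1 + 8·1) = 3 − 10 = -7.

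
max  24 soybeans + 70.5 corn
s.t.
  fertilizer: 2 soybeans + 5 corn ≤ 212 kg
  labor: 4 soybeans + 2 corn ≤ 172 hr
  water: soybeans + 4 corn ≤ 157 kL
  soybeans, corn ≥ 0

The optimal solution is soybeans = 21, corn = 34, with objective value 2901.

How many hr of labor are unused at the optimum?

labor used = 4·21 + 2·34 = 152; slack = 172 − 152 = 20.

20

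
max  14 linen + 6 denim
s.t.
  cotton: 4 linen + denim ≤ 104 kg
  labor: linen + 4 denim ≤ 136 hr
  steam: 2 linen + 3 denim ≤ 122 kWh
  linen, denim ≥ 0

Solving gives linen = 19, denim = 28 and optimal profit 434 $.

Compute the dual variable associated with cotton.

3

Check each constraint at x*: cotton 104/104 (tight); labor 131/136 (slack 5); steam 122/122 (tight).
Slack constraints have shadow price 0 (complementary slackness).
From A_Bᵀ y = c: 4·y_cotton + 2·y_steam = 14; 1·y_cotton + 3·y_steam = 6.
→ y_cotton = 3 and y_steam = 1.
Shadow price of cotton = 3.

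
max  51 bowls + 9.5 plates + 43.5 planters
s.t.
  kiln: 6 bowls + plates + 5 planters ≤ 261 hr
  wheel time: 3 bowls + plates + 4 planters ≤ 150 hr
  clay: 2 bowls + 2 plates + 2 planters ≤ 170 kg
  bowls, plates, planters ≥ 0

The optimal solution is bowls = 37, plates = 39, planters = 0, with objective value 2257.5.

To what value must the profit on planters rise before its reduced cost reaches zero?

45.5

Check each constraint at x*: kiln 261/261 (tight); wheel time 150/150 (tight); clay 152/170 (slack 18).
By complementary slackness, y = 0 for the non-binding constraint.
From A_Bᵀ y = c: 6·y_kiln + 3·y_wheel time = 51; 1·y_kiln + 1·y_wheel time = 9.5.
→ y_kiln = 7.5 and y_wheel time = 2.
planters enters the basis when its profit ≥ yᵀa₃ = 7.5·5 + 2·4 = 45.5.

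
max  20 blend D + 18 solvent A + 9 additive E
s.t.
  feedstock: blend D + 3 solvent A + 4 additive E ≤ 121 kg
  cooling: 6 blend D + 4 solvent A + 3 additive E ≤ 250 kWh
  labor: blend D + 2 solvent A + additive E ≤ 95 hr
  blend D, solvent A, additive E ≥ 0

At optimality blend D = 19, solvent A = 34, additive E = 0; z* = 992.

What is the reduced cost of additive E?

-8

Check each constraint at x*: feedstock 121/121 (tight); cooling 250/250 (tight); labor 87/95 (slack 8).
Since labor is not tight, its dual is 0.
The binding rows give the dual system: 1·y_feedstock + 6·y_cooling = 20 and 3·y_feedstock + 4·y_cooling = 18.
→ y_feedstock = 2 and y_cooling = 3.
Reduced cost of additive E: c₃ − yᵀa₃ = 9 − (2·4 + 3·3) = 9 − 17 = -8.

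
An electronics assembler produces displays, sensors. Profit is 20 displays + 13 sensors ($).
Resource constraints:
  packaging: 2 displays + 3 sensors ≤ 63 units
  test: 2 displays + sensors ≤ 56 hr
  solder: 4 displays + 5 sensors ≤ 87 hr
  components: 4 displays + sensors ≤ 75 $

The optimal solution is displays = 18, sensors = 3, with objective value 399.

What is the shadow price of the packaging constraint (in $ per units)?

Check each constraint at x*: packaging 45/63 (slack 18); test 39/56 (slack 17); solder 87/87 (tight); components 75/75 (tight).
Slack constraints have shadow price 0 (complementary slackness).
Dual feasibility on the basic columns requires 4·y_solder + 4·y_components = 20, 5·y_solder + 1·y_components = 13.
→ y_solder = 2 and y_components = 3.
Shadow price of packaging = 0.

0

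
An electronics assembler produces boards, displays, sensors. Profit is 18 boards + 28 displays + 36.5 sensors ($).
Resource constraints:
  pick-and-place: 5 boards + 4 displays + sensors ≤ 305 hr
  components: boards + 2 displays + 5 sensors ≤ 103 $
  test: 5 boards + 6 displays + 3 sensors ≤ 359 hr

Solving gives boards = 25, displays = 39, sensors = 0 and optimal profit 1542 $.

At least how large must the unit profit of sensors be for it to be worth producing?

At the optimum: pick-and-place uses 281 of 305 (slack = 24); components uses 103 of 103 (binding); test uses 359 of 359 (binding).
By complementary slackness, y = 0 for the non-binding constraint.
The binding rows give the dual system: 1·y_components + 5·y_test = 18 and 2·y_components + 6·y_test = 28.
This yields shadow prices y_components = 8, y_test = 2.
sensors enters the basis when its profit ≥ yᵀa₃ = 8·5 + 2·3 = 46.

46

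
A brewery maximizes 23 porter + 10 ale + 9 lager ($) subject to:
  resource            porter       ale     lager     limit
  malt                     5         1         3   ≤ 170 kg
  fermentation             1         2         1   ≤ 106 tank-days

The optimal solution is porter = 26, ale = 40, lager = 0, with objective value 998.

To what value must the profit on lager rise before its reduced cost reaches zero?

At the optimum: malt uses 170 of 170 (binding); fermentation uses 106 of 106 (binding).
From A_Bᵀ y = c: 5·y_malt + 1·y_fermentation = 23; 1·y_malt + 2·y_fermentation = 10.
Solving: y_malt = 4, y_fermentation = 3.
lager enters the basis when its profit ≥ yᵀa₃ = 4·3 + 3·1 = 15.

15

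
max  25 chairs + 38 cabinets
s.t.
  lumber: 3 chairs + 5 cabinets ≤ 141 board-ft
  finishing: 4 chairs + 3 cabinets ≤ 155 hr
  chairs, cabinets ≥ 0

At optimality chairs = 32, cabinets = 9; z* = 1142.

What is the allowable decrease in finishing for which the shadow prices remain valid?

Binding constraints: lumber, finishing. The basis is B = [[3,5],[4,3]] with det -11.
Per unit decrease in finishing, x* moves by d = (-0.4545, 0.2727).
The basis stays optimal until chairs reaches 0; allowable decrease = 70.4 hr.

70.4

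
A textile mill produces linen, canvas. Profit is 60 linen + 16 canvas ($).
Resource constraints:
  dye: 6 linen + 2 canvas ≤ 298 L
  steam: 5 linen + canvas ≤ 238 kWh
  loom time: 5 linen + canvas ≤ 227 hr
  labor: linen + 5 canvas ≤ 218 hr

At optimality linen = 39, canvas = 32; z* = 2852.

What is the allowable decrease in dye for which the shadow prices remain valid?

25.6

Binding constraints: dye, loom time. The basis is B = [[6,2],[5,1]] with det -4.
Per unit decrease in dye, x* moves by d = (0.25, -1.25).
The basis stays optimal until canvas reaches 0; allowable decrease = 25.6 L.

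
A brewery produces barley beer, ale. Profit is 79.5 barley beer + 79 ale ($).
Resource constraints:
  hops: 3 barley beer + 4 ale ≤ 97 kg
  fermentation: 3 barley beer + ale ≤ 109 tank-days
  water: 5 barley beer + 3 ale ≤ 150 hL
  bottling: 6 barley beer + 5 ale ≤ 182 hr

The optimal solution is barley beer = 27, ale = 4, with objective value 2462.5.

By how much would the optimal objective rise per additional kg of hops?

8.5

Check each constraint at x*: hops 97/97 (tight); fermentation 85/109 (slack 24); water 147/150 (slack 3); bottling 182/182 (tight).
Slack constraints have shadow price 0 (complementary slackness).
The binding rows give the dual system: 3·y_hops + 6·y_bottling = 79.5 and 4·y_hops + 5·y_bottling = 79.
Solving: y_hops = 8.5, y_bottling = 9.
Shadow price of hops = 8.5.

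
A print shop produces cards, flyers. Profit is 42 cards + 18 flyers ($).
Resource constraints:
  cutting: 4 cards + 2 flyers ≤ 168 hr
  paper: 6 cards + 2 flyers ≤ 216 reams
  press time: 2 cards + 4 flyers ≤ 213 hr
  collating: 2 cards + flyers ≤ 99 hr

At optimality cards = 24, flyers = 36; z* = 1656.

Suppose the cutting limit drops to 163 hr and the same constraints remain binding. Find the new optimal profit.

1626

Binding: cutting and paper. Non-binding: press time (21 unused), collating (15 unused).
Slack constraints have shadow price 0 (complementary slackness).
Dual feasibility on the basic columns requires 4·y_cutting + 6·y_paper = 42, 2·y_cutting + 2·y_paper = 18.
Solving: y_cutting = 6, y_paper = 3.
Δz = y_cutting·Δb = 6 × (-5) = -30, so new z* = 1656 − 30 = 1626.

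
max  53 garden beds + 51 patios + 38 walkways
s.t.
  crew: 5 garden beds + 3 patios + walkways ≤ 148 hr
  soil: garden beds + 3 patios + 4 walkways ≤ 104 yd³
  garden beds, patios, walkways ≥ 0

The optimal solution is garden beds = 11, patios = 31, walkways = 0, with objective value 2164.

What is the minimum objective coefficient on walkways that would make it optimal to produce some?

41

At the optimum: crew uses 148 of 148 (binding); soil uses 104 of 104 (binding).
The binding rows give the dual system: 5·y_crew + 1·y_soil = 53 and 3·y_crew + 3·y_soil = 51.
→ y_crew = 9 and y_soil = 8.
walkways enters the basis when its profit ≥ yᵀa₃ = 9·1 + 8·4 = 41.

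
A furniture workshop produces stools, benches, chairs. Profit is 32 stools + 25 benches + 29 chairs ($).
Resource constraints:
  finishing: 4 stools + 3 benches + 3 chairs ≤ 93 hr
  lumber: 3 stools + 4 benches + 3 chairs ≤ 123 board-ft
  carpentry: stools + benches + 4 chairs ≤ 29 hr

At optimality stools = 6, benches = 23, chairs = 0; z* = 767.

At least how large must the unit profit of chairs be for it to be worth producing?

37

Check each constraint at x*: finishing 93/93 (tight); lumber 110/123 (slack 13); carpentry 29/29 (tight).
Since lumber is not tight, its dual is 0.
Dual feasibility on the basic columns requires 4·y_finishing + 1·y_carpentry = 32, 3·y_finishing + 1·y_carpentry = 25.
→ y_finishing = 7 and y_carpentry = 4.
chairs enters the basis when its profit ≥ yᵀa₃ = 7·3 + 4·4 = 37.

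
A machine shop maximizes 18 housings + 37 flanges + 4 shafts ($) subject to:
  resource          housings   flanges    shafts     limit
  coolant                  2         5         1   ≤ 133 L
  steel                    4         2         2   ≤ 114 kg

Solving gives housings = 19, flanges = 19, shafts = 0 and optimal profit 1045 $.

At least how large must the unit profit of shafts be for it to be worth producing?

9

Both coolant and steel are binding at x*.
From A_Bᵀ y = c: 2·y_coolant + 4·y_steel = 18; 5·y_coolant + 2·y_steel = 37.
This yields shadow prices y_coolant = 7, y_steel = 1.
shafts enters the basis when its profit ≥ yᵀa₃ = 7·1 + 1·2 = 9.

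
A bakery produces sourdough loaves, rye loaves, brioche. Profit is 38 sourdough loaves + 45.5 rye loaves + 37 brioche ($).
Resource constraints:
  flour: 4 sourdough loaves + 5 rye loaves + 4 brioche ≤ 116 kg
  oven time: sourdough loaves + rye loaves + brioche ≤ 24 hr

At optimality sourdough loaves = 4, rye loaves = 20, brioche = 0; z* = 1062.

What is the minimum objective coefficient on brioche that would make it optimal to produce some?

Both flour and oven time are binding at x*.
Dual feasibility on the basic columns requires 4·y_flour + 1·y_oven time = 38, 5·y_flour + 1·y_oven time = 45.5.
→ y_flour = 7.5 and y_oven time = 8.
brioche enters the basis when its profit ≥ yᵀa₃ = 7.5·4 + 8·1 = 38.

38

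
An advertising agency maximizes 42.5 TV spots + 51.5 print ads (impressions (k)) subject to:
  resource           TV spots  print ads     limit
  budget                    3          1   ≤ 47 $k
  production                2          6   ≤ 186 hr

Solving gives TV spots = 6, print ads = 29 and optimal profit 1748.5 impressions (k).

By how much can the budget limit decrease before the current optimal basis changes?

Binding constraints: budget, production. The basis is B = [[3,1],[2,6]] with det 16.
Per unit decrease in budget, x* moves by d = (-0.375, 0.125).
The basis stays optimal until TV spots reaches 0; allowable decrease = 16 $k.

16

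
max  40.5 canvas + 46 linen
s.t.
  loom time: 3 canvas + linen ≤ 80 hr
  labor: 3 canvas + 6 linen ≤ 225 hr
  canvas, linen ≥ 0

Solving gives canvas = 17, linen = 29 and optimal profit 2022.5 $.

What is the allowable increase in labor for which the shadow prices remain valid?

255

Binding constraints: loom time, labor. The basis is B = [[3,1],[3,6]] with det 15.
Per unit increase in labor, x* moves by d = (-0.0667, 0.2).
The basis stays optimal until canvas reaches 0; allowable increase = 255 hr.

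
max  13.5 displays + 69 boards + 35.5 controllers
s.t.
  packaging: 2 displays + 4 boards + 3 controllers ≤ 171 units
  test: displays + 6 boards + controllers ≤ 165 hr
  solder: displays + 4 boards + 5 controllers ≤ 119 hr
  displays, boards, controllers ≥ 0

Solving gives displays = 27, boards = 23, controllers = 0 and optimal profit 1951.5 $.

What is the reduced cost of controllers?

At the optimum: packaging uses 146 of 171 (slack = 25); test uses 165 of 165 (binding); solder uses 119 of 119 (binding).
Slack constraints have shadow price 0 (complementary slackness).
From A_Bᵀ y = c: 1·y_test + 1·y_solder = 13.5; 6·y_test + 4·y_solder = 69.
Solving: y_test = 7.5, y_solder = 6.
Reduced cost of controllers: c₃ − yᵀa₃ = 35.5 − (7.5·1 + 6·5) = 35.5 − 37.5 = -2.

-2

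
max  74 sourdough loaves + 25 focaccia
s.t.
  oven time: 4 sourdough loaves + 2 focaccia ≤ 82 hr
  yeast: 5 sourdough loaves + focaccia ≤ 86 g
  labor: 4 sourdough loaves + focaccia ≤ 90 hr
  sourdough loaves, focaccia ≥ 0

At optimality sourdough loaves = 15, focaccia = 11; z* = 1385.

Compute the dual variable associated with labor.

0

At the optimum: oven time uses 82 of 82 (binding); yeast uses 86 of 86 (binding); labor uses 71 of 90 (slack = 19).
By complementary slackness, y = 0 for the non-binding constraint.
The binding rows give the dual system: 4·y_oven time + 5·y_yeast = 74 and 2·y_oven time + 1·y_yeast = 25.
→ y_oven time = 8.5 and y_yeast = 8.
Shadow price of labor = 0.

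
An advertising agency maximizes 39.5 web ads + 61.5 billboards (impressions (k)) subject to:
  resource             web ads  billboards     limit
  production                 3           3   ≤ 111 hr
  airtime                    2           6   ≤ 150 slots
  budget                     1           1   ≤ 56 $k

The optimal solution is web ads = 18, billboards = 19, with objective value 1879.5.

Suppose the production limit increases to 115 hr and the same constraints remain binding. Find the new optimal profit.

Binding: production and airtime. Non-binding: budget (19 unused).
By complementary slackness, y = 0 for the non-binding constraint.
The binding rows give the dual system: 3·y_production + 2·y_airtime = 39.5 and 3·y_production + 6·y_airtime = 61.5.
This yields shadow prices y_production = 9.5, y_airtime = 5.5.
Δz = y_production·Δb = 9.5 × (4) = 38, so new z* = 1879.5 + 38 = 1917.5.

1917.5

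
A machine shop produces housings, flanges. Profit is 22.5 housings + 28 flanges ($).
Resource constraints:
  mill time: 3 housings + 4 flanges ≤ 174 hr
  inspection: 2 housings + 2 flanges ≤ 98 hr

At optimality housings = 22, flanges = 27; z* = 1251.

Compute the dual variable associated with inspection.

Both mill time and inspection are binding at x*.
Dual feasibility on the basic columns requires 3·y_mill time + 2·y_inspection = 22.5, 4·y_mill time + 2·y_inspection = 28.
This yields shadow prices y_mill time = 5.5, y_inspection = 3.
Shadow price of inspection = 3.

3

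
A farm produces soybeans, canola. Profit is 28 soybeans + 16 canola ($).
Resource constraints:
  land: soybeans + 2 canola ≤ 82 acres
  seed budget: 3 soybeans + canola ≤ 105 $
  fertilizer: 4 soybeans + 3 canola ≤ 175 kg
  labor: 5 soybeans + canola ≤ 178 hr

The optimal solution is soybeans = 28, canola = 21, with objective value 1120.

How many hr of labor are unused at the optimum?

17

labor used = 5·28 + 1·21 = 161; slack = 178 − 161 = 17.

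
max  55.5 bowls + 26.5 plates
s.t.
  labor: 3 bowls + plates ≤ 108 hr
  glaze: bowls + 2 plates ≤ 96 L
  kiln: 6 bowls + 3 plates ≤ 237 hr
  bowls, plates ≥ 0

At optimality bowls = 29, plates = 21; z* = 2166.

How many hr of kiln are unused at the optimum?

kiln used = 6·29 + 3·21 = 237; slack = 237 − 237 = 0.

0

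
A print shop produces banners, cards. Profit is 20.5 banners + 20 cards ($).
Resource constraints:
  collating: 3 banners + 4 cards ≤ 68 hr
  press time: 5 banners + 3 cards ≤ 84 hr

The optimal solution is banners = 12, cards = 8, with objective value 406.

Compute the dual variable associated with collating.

3.5

Check each constraint at x*: collating 68/68 (tight); press time 84/84 (tight).
The binding rows give the dual system: 3·y_collating + 5·y_press time = 20.5 and 4·y_collating + 3·y_press time = 20.
This yields shadow prices y_collating = 3.5, y_press time = 2.
Shadow price of collating = 3.5.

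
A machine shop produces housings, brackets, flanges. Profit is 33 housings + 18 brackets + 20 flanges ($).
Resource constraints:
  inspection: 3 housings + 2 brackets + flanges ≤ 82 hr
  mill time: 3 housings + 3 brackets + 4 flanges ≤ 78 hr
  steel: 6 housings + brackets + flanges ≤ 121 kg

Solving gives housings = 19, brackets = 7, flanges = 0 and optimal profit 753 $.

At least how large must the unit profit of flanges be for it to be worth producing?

Check each constraint at x*: inspection 71/82 (slack 11); mill time 78/78 (tight); steel 121/121 (tight).
Since inspection is not tight, its dual is 0.
The binding rows give the dual system: 3·y_mill time + 6·y_steel = 33 and 3·y_mill time + 1·y_steel = 18.
→ y_mill time = 5 and y_steel = 3.
flanges enters the basis when its profit ≥ yᵀa₃ = 5·4 + 3·1 = 23.

23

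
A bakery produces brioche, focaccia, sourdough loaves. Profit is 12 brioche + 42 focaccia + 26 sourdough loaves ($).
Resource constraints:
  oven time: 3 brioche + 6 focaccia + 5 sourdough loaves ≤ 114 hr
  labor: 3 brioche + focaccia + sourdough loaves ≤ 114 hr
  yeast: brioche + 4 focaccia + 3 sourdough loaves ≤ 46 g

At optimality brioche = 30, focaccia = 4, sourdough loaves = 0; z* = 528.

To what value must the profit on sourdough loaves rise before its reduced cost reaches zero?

Binding: oven time and yeast. Non-binding: labor (20 unused).
By complementary slackness, y = 0 for the non-binding constraint.
The binding rows give the dual system: 3·y_oven time + 1·y_yeast = 12 and 6·y_oven time + 4·y_yeast = 42.
Solving: y_oven time = 1, y_yeast = 9.
sourdough loaves enters the basis when its profit ≥ yᵀa₃ = 1·5 + 9·3 = 32.

32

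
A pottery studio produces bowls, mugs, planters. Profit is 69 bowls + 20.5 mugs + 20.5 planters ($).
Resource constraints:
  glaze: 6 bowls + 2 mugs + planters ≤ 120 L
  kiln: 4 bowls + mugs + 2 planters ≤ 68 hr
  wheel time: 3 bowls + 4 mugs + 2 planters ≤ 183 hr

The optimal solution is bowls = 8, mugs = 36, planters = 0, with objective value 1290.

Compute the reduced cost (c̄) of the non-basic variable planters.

-1

Check each constraint at x*: glaze 120/120 (tight); kiln 68/68 (tight); wheel time 168/183 (slack 15).
Slack constraints have shadow price 0 (complementary slackness).
From A_Bᵀ y = c: 6·y_glaze + 4·y_kiln = 69; 2·y_glaze + 1·y_kiln = 20.5.
Solving: y_glaze = 6.5, y_kiln = 7.5.
Reduced cost of planters: c₃ − yᵀa₃ = 20.5 − (6.5·1 + 7.5·2) = 20.5 − 21.5 = -1.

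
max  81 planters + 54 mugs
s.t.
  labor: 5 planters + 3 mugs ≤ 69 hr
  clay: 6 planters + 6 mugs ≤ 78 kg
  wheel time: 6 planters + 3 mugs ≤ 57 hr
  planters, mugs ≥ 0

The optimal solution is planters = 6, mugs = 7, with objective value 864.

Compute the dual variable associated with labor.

Check each constraint at x*: labor 51/69 (slack 18); clay 78/78 (tight); wheel time 57/57 (tight).
By complementary slackness, y = 0 for the non-binding constraint.
Dual feasibility on the basic columns requires 6·y_clay + 6·y_wheel time = 81, 6·y_clay + 3·y_wheel time = 54.
→ y_clay = 4.5 and y_wheel time = 9.
Shadow price of labor = 0.

0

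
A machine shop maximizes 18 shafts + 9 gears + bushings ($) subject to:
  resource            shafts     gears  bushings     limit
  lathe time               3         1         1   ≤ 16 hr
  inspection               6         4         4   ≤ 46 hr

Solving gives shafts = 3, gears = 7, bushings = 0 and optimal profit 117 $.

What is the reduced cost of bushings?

At the optimum: lathe time uses 16 of 16 (binding); inspection uses 46 of 46 (binding).
The binding rows give the dual system: 3·y_lathe time + 6·y_inspection = 18 and 1·y_lathe time + 4·y_inspection = 9.
→ y_lathe time = 3 and y_inspection = 1.5.
Reduced cost of bushings: c₃ − yᵀa₃ = 1 − (3·1 + 1.5·4) = 1 − 9 = -8.

-8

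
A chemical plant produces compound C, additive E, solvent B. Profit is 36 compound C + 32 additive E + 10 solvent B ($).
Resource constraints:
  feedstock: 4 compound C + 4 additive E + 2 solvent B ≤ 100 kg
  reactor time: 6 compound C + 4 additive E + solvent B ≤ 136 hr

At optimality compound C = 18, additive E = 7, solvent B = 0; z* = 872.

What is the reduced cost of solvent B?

At the optimum: feedstock uses 100 of 100 (binding); reactor time uses 136 of 136 (binding).
From A_Bᵀ y = c: 4·y_feedstock + 6·y_reactor time = 36; 4·y_feedstock + 4·y_reactor time = 32.
This yields shadow prices y_feedstock = 6, y_reactor time = 2.
Reduced cost of solvent B: c₃ − yᵀa₃ = 10 − (6·2 + 2·1) = 10 − 14 = -4.

-4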